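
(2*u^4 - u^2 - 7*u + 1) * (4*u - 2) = 8*u^5 - 4*u^4 - 4*u^3 - 26*u^2 + 18*u - 2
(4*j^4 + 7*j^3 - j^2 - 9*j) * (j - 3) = 4*j^5 - 5*j^4 - 22*j^3 - 6*j^2 + 27*j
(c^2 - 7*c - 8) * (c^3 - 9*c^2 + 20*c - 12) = c^5 - 16*c^4 + 75*c^3 - 80*c^2 - 76*c + 96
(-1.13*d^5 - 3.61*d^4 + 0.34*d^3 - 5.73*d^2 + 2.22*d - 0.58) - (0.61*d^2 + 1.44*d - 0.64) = -1.13*d^5 - 3.61*d^4 + 0.34*d^3 - 6.34*d^2 + 0.78*d + 0.0600000000000001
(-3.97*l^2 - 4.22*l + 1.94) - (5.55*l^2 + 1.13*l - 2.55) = -9.52*l^2 - 5.35*l + 4.49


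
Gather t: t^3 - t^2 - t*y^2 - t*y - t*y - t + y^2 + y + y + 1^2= t^3 - t^2 + t*(-y^2 - 2*y - 1) + y^2 + 2*y + 1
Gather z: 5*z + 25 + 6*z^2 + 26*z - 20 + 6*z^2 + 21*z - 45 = 12*z^2 + 52*z - 40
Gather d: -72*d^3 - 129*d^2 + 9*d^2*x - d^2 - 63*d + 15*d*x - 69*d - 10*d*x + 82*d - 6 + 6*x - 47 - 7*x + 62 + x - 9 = -72*d^3 + d^2*(9*x - 130) + d*(5*x - 50)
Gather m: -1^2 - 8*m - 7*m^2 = -7*m^2 - 8*m - 1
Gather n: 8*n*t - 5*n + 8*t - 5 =n*(8*t - 5) + 8*t - 5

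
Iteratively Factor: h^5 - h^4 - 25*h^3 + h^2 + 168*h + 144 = (h - 4)*(h^4 + 3*h^3 - 13*h^2 - 51*h - 36) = (h - 4)^2*(h^3 + 7*h^2 + 15*h + 9) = (h - 4)^2*(h + 3)*(h^2 + 4*h + 3) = (h - 4)^2*(h + 3)^2*(h + 1)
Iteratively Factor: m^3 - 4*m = (m - 2)*(m^2 + 2*m) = (m - 2)*(m + 2)*(m)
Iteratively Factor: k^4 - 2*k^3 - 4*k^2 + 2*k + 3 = (k + 1)*(k^3 - 3*k^2 - k + 3) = (k + 1)^2*(k^2 - 4*k + 3) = (k - 1)*(k + 1)^2*(k - 3)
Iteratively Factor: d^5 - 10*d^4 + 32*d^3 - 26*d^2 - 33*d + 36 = (d - 1)*(d^4 - 9*d^3 + 23*d^2 - 3*d - 36) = (d - 3)*(d - 1)*(d^3 - 6*d^2 + 5*d + 12) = (d - 4)*(d - 3)*(d - 1)*(d^2 - 2*d - 3) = (d - 4)*(d - 3)*(d - 1)*(d + 1)*(d - 3)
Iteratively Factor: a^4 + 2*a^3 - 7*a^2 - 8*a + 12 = (a - 1)*(a^3 + 3*a^2 - 4*a - 12) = (a - 1)*(a + 2)*(a^2 + a - 6) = (a - 2)*(a - 1)*(a + 2)*(a + 3)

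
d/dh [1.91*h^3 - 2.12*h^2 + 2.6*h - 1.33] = 5.73*h^2 - 4.24*h + 2.6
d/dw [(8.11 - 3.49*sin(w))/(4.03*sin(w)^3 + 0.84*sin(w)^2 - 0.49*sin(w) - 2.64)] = (28.1294*sin(w)^3 - 95.1183*sin(w)^2 - 13.6248*sin(w) + 13.1875)*cos(w)/(16.2409*sin(w)^6 + 6.7704*sin(w)^5 - 3.2438*sin(w)^4 - 22.1016*sin(w)^3 - 4.1951*sin(w)^2 + 2.5872*sin(w) + 6.9696)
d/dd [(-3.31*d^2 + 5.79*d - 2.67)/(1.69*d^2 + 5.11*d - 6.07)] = (-26.6992*d^2 + 49.208*d - 21.5016)/(2.8561*d^4 + 17.2718*d^3 + 5.5955*d^2 - 62.0354*d + 36.8449)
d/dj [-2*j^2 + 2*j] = 2 - 4*j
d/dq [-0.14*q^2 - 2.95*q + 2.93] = -0.28*q - 2.95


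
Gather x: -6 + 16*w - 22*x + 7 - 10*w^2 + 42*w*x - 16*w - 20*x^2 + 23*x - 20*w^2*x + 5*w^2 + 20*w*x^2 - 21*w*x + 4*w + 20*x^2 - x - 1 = -5*w^2 + 20*w*x^2 + 4*w + x*(-20*w^2 + 21*w)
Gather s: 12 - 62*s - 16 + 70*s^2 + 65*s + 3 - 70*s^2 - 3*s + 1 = 0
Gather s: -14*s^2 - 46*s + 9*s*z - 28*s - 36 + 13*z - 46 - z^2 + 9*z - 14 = -14*s^2 + s*(9*z - 74) - z^2 + 22*z - 96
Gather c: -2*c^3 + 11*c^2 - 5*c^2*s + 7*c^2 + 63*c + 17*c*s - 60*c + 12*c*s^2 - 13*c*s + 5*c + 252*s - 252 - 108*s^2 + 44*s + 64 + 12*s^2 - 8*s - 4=-2*c^3 + c^2*(18 - 5*s) + c*(12*s^2 + 4*s + 8) - 96*s^2 + 288*s - 192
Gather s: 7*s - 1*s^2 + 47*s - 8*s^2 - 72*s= -9*s^2 - 18*s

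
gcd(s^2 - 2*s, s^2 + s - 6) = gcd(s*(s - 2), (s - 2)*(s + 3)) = s - 2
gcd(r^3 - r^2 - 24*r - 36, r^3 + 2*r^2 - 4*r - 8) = r + 2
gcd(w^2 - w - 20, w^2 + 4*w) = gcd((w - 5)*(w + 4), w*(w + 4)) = w + 4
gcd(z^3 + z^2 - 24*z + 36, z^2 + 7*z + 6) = z + 6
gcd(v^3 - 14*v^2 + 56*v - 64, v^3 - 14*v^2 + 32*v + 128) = v - 8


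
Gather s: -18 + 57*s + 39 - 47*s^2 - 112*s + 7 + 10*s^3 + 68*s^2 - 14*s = 10*s^3 + 21*s^2 - 69*s + 28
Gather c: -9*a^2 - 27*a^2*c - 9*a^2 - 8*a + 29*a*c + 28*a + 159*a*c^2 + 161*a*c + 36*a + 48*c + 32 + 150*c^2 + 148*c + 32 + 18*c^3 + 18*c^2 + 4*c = -18*a^2 + 56*a + 18*c^3 + c^2*(159*a + 168) + c*(-27*a^2 + 190*a + 200) + 64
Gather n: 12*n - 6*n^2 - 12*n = -6*n^2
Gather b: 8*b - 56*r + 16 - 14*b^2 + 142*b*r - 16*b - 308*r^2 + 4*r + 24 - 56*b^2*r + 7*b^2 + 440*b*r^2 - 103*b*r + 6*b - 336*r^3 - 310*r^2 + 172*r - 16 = b^2*(-56*r - 7) + b*(440*r^2 + 39*r - 2) - 336*r^3 - 618*r^2 + 120*r + 24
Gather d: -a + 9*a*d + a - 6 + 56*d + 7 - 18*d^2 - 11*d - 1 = -18*d^2 + d*(9*a + 45)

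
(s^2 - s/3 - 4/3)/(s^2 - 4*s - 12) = (-3*s^2 + s + 4)/(3*(-s^2 + 4*s + 12))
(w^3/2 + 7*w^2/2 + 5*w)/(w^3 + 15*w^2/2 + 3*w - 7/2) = w*(w^2 + 7*w + 10)/(2*w^3 + 15*w^2 + 6*w - 7)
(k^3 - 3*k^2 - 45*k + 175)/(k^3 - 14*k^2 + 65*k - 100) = (k + 7)/(k - 4)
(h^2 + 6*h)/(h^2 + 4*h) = (h + 6)/(h + 4)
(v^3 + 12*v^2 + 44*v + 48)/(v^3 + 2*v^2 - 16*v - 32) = (v + 6)/(v - 4)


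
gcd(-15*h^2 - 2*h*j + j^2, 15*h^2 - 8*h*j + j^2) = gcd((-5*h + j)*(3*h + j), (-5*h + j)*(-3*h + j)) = 5*h - j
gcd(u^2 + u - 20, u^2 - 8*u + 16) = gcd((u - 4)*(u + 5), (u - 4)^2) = u - 4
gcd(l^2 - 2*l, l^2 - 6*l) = l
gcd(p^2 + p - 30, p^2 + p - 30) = p^2 + p - 30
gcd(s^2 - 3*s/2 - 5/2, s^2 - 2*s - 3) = s + 1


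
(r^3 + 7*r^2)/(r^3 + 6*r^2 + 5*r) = r*(r + 7)/(r^2 + 6*r + 5)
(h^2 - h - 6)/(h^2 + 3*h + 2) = (h - 3)/(h + 1)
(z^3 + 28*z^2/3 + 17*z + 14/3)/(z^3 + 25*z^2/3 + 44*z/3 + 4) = (z + 7)/(z + 6)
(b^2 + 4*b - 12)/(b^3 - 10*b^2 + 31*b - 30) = (b + 6)/(b^2 - 8*b + 15)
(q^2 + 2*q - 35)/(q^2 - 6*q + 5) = (q + 7)/(q - 1)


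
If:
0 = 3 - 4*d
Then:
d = 3/4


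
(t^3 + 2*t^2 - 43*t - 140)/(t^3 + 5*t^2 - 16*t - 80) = (t - 7)/(t - 4)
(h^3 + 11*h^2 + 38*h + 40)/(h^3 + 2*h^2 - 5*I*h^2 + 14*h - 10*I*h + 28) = (h^2 + 9*h + 20)/(h^2 - 5*I*h + 14)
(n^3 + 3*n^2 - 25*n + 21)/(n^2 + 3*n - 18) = (n^2 + 6*n - 7)/(n + 6)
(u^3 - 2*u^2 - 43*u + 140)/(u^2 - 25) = (u^2 + 3*u - 28)/(u + 5)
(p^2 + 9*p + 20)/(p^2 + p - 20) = (p + 4)/(p - 4)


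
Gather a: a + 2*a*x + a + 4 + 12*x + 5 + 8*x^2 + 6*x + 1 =a*(2*x + 2) + 8*x^2 + 18*x + 10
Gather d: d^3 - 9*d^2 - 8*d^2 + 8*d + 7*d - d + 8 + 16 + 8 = d^3 - 17*d^2 + 14*d + 32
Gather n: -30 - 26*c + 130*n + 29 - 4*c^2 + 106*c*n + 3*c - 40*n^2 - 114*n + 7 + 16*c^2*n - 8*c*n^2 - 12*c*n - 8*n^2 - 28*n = -4*c^2 - 23*c + n^2*(-8*c - 48) + n*(16*c^2 + 94*c - 12) + 6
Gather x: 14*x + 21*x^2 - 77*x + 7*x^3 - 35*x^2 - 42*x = 7*x^3 - 14*x^2 - 105*x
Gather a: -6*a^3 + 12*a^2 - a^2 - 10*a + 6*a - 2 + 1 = -6*a^3 + 11*a^2 - 4*a - 1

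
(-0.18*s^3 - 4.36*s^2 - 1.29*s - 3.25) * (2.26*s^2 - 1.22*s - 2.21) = -0.4068*s^5 - 9.634*s^4 + 2.8016*s^3 + 3.8644*s^2 + 6.8159*s + 7.1825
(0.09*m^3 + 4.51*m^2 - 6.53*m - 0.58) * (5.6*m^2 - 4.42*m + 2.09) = 0.504*m^5 + 24.8582*m^4 - 56.3141*m^3 + 35.0405*m^2 - 11.0841*m - 1.2122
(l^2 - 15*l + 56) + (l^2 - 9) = 2*l^2 - 15*l + 47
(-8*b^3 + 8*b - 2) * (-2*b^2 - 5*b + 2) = 16*b^5 + 40*b^4 - 32*b^3 - 36*b^2 + 26*b - 4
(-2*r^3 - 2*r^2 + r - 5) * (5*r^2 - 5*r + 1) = -10*r^5 + 13*r^3 - 32*r^2 + 26*r - 5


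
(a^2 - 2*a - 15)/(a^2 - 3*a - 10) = (a + 3)/(a + 2)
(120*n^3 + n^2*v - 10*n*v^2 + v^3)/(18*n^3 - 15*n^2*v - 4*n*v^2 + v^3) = (40*n^2 - 13*n*v + v^2)/(6*n^2 - 7*n*v + v^2)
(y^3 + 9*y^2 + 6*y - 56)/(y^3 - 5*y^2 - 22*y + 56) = (y + 7)/(y - 7)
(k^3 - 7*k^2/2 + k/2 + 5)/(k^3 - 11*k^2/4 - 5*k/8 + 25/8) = 4*(k - 2)/(4*k - 5)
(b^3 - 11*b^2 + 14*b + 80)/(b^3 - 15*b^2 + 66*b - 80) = (b + 2)/(b - 2)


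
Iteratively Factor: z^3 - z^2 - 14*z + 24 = (z - 2)*(z^2 + z - 12) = (z - 2)*(z + 4)*(z - 3)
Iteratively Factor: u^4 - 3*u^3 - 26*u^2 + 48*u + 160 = (u - 5)*(u^3 + 2*u^2 - 16*u - 32) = (u - 5)*(u + 4)*(u^2 - 2*u - 8) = (u - 5)*(u + 2)*(u + 4)*(u - 4)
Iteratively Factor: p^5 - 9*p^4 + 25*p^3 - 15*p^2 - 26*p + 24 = (p - 1)*(p^4 - 8*p^3 + 17*p^2 + 2*p - 24) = (p - 2)*(p - 1)*(p^3 - 6*p^2 + 5*p + 12) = (p - 4)*(p - 2)*(p - 1)*(p^2 - 2*p - 3) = (p - 4)*(p - 2)*(p - 1)*(p + 1)*(p - 3)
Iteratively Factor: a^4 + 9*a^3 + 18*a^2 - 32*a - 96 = (a - 2)*(a^3 + 11*a^2 + 40*a + 48) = (a - 2)*(a + 4)*(a^2 + 7*a + 12) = (a - 2)*(a + 4)^2*(a + 3)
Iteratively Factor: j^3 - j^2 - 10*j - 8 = (j + 1)*(j^2 - 2*j - 8) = (j - 4)*(j + 1)*(j + 2)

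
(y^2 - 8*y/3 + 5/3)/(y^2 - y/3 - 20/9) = 3*(y - 1)/(3*y + 4)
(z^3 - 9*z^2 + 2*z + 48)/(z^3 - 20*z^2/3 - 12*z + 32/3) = 3*(z - 3)/(3*z - 2)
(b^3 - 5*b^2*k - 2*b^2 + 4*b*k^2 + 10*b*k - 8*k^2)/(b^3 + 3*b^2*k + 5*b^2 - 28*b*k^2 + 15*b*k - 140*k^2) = (b^2 - b*k - 2*b + 2*k)/(b^2 + 7*b*k + 5*b + 35*k)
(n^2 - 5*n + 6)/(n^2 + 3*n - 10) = (n - 3)/(n + 5)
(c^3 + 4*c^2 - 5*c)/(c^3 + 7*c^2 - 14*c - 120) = c*(c - 1)/(c^2 + 2*c - 24)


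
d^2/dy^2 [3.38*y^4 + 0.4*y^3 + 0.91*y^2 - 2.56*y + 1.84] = 40.56*y^2 + 2.4*y + 1.82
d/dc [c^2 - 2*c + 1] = 2*c - 2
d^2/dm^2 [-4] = 0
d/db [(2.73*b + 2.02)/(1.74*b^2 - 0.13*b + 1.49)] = (-4.7502*b^2 - 7.0296*b + 4.3303)/(3.0276*b^4 - 0.4524*b^3 + 5.2021*b^2 - 0.3874*b + 2.2201)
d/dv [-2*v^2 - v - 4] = -4*v - 1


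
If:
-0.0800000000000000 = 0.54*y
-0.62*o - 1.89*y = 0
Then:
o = 0.45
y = -0.15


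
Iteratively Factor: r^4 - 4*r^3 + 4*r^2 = (r - 2)*(r^3 - 2*r^2) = (r - 2)^2*(r^2) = r*(r - 2)^2*(r)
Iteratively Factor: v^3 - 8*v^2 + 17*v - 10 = (v - 5)*(v^2 - 3*v + 2) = (v - 5)*(v - 2)*(v - 1)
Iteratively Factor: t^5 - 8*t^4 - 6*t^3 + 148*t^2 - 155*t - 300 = (t - 3)*(t^4 - 5*t^3 - 21*t^2 + 85*t + 100) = (t - 3)*(t + 1)*(t^3 - 6*t^2 - 15*t + 100) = (t - 5)*(t - 3)*(t + 1)*(t^2 - t - 20) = (t - 5)^2*(t - 3)*(t + 1)*(t + 4)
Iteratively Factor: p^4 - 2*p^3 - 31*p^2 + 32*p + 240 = (p - 4)*(p^3 + 2*p^2 - 23*p - 60) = (p - 4)*(p + 3)*(p^2 - p - 20) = (p - 4)*(p + 3)*(p + 4)*(p - 5)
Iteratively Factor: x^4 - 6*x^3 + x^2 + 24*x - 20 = (x - 1)*(x^3 - 5*x^2 - 4*x + 20) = (x - 5)*(x - 1)*(x^2 - 4) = (x - 5)*(x - 2)*(x - 1)*(x + 2)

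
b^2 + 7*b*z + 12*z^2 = (b + 3*z)*(b + 4*z)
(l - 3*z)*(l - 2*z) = l^2 - 5*l*z + 6*z^2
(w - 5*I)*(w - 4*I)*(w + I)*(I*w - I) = I*w^4 + 8*w^3 - I*w^3 - 8*w^2 - 11*I*w^2 + 20*w + 11*I*w - 20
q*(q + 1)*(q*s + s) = q^3*s + 2*q^2*s + q*s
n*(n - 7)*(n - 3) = n^3 - 10*n^2 + 21*n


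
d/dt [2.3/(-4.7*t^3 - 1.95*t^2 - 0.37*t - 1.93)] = (32.43*t^2 + 8.97*t + 0.851)/(4.7*t^3 + 1.95*t^2 + 0.37*t + 1.93)^2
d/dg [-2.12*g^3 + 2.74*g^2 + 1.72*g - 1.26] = -6.36*g^2 + 5.48*g + 1.72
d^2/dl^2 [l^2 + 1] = 2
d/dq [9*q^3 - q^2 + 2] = q*(27*q - 2)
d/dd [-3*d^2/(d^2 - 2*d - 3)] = 6*d*(d + 3)/(d^4 - 4*d^3 - 2*d^2 + 12*d + 9)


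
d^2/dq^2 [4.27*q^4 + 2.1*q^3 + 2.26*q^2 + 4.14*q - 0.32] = 51.24*q^2 + 12.6*q + 4.52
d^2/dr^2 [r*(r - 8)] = 2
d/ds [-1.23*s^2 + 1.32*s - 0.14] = 1.32 - 2.46*s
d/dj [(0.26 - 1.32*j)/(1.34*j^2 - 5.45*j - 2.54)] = (1.7688*j^2 - 0.6968*j + 4.7698)/(1.7956*j^4 - 14.606*j^3 + 22.8953*j^2 + 27.686*j + 6.4516)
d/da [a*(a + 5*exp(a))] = a*(5*exp(a) + 1) + a + 5*exp(a)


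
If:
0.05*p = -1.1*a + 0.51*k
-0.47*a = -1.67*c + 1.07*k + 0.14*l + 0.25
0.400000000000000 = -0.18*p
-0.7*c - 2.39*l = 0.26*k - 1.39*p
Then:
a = -1.41940298507463*l - 1.76177253268541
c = -2.27717295873573*l - 2.9203851543317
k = -3.06145741878841*l - 4.01776646483346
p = -2.22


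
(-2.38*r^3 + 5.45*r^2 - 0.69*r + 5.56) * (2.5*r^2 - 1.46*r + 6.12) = -5.95*r^5 + 17.0998*r^4 - 24.2476*r^3 + 48.2614*r^2 - 12.3404*r + 34.0272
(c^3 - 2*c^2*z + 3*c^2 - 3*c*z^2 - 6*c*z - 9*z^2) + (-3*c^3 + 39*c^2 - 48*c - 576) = -2*c^3 - 2*c^2*z + 42*c^2 - 3*c*z^2 - 6*c*z - 48*c - 9*z^2 - 576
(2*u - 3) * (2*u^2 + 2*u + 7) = 4*u^3 - 2*u^2 + 8*u - 21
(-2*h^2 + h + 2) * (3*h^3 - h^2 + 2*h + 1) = -6*h^5 + 5*h^4 + h^3 - 2*h^2 + 5*h + 2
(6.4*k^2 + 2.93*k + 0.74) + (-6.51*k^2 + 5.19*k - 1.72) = -0.109999999999999*k^2 + 8.12*k - 0.98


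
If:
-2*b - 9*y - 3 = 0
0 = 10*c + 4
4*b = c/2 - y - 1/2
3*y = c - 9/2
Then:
No Solution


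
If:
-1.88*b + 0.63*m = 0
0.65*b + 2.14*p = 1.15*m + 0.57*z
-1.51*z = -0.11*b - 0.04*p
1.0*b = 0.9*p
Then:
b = 0.00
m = 0.00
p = 0.00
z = 0.00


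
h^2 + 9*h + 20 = (h + 4)*(h + 5)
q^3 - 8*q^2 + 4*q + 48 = (q - 6)*(q - 4)*(q + 2)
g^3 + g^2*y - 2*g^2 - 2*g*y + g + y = (g - 1)^2*(g + y)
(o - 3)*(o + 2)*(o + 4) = o^3 + 3*o^2 - 10*o - 24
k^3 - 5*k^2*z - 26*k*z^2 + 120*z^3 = (k - 6*z)*(k - 4*z)*(k + 5*z)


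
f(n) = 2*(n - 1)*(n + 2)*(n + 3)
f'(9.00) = 632.00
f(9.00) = 2112.00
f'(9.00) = 632.00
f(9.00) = 2112.00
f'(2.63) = 85.58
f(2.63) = 84.98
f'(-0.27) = -1.88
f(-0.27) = -12.00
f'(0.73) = 16.88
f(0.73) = -5.50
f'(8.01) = 515.12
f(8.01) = 1545.15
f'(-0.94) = -7.74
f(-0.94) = -8.47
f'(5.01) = 232.76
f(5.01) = 450.32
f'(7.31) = 439.58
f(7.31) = 1211.34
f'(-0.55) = -4.98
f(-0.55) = -11.01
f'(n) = 2*(n - 1)*(n + 2) + 2*(n - 1)*(n + 3) + 2*(n + 2)*(n + 3)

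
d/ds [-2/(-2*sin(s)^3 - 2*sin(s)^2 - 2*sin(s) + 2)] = (-2*sin(s) + 3*cos(s)^2 - 4)*cos(s)/(sin(s)^3 + sin(s)^2 + sin(s) - 1)^2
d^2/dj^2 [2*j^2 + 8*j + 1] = 4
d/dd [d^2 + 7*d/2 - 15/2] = 2*d + 7/2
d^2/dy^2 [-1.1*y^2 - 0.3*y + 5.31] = -2.20000000000000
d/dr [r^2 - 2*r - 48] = 2*r - 2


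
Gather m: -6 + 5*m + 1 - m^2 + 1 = -m^2 + 5*m - 4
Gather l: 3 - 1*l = 3 - l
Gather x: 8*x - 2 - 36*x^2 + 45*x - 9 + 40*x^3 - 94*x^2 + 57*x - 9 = 40*x^3 - 130*x^2 + 110*x - 20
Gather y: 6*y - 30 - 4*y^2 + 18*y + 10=-4*y^2 + 24*y - 20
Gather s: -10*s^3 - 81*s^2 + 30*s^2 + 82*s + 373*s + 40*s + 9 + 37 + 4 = -10*s^3 - 51*s^2 + 495*s + 50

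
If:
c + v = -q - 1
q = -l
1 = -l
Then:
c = -v - 2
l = -1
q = 1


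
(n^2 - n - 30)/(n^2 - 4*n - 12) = (n + 5)/(n + 2)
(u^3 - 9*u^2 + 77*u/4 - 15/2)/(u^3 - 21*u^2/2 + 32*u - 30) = (u - 1/2)/(u - 2)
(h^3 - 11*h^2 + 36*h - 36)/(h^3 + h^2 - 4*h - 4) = (h^2 - 9*h + 18)/(h^2 + 3*h + 2)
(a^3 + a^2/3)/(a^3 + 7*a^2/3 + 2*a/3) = a/(a + 2)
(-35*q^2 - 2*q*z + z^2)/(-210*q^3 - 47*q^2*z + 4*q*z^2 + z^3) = 1/(6*q + z)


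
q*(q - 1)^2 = q^3 - 2*q^2 + q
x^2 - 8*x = x*(x - 8)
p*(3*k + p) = 3*k*p + p^2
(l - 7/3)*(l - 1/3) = l^2 - 8*l/3 + 7/9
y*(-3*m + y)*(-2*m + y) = 6*m^2*y - 5*m*y^2 + y^3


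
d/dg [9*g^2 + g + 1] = 18*g + 1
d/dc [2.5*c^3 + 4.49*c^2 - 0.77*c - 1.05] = 7.5*c^2 + 8.98*c - 0.77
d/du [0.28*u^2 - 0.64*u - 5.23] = 0.56*u - 0.64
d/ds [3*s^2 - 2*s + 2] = 6*s - 2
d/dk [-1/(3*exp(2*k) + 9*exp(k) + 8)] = (6*exp(k) + 9)*exp(k)/(3*exp(2*k) + 9*exp(k) + 8)^2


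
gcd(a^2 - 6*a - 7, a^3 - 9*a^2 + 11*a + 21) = a^2 - 6*a - 7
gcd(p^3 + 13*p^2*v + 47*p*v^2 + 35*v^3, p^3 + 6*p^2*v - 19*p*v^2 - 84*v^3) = p + 7*v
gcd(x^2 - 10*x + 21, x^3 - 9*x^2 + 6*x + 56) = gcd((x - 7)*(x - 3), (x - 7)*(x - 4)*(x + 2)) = x - 7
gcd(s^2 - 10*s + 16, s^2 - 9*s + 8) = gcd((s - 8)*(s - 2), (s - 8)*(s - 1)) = s - 8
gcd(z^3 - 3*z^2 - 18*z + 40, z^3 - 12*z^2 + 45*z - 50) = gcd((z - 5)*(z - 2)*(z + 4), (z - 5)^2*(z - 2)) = z^2 - 7*z + 10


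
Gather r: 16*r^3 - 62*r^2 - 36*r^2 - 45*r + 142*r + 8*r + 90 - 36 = 16*r^3 - 98*r^2 + 105*r + 54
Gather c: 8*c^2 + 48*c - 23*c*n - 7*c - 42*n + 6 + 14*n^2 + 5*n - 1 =8*c^2 + c*(41 - 23*n) + 14*n^2 - 37*n + 5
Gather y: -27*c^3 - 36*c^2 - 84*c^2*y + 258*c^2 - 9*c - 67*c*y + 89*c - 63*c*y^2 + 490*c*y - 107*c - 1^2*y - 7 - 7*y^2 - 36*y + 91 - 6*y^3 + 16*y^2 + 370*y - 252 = -27*c^3 + 222*c^2 - 27*c - 6*y^3 + y^2*(9 - 63*c) + y*(-84*c^2 + 423*c + 333) - 168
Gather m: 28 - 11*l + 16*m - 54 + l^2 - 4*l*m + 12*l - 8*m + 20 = l^2 + l + m*(8 - 4*l) - 6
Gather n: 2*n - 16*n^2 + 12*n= -16*n^2 + 14*n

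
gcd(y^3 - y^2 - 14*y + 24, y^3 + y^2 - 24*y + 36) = y^2 - 5*y + 6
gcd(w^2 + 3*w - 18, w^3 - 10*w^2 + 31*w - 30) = w - 3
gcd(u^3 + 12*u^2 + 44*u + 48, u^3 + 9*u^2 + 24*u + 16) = u + 4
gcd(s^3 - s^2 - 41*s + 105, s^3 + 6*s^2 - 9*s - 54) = s - 3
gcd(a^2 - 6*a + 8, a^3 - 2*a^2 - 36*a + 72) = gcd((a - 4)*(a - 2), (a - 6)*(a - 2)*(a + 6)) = a - 2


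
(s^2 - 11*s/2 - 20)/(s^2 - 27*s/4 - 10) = 2*(2*s + 5)/(4*s + 5)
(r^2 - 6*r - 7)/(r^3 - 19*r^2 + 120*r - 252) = (r + 1)/(r^2 - 12*r + 36)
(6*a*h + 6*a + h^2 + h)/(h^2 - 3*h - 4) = (6*a + h)/(h - 4)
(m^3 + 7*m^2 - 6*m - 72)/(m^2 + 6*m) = m + 1 - 12/m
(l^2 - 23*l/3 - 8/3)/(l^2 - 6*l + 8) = (3*l^2 - 23*l - 8)/(3*(l^2 - 6*l + 8))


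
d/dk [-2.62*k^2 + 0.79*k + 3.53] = 0.79 - 5.24*k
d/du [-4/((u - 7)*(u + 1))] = 8*(u - 3)/((u - 7)^2*(u + 1)^2)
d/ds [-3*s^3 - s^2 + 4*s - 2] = -9*s^2 - 2*s + 4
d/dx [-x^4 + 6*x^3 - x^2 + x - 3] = -4*x^3 + 18*x^2 - 2*x + 1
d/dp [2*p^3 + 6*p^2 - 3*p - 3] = 6*p^2 + 12*p - 3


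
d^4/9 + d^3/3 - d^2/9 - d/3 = d*(d/3 + 1/3)*(d/3 + 1)*(d - 1)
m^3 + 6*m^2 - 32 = (m - 2)*(m + 4)^2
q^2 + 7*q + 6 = (q + 1)*(q + 6)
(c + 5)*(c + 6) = c^2 + 11*c + 30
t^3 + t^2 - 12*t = t*(t - 3)*(t + 4)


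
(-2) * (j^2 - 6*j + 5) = -2*j^2 + 12*j - 10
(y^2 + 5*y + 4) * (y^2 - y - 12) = y^4 + 4*y^3 - 13*y^2 - 64*y - 48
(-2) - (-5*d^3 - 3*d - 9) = 5*d^3 + 3*d + 7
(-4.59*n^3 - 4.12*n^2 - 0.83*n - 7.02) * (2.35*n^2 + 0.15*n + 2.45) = -10.7865*n^5 - 10.3705*n^4 - 13.814*n^3 - 26.7155*n^2 - 3.0865*n - 17.199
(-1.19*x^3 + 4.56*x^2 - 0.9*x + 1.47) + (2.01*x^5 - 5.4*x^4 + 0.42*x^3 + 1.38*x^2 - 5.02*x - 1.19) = 2.01*x^5 - 5.4*x^4 - 0.77*x^3 + 5.94*x^2 - 5.92*x + 0.28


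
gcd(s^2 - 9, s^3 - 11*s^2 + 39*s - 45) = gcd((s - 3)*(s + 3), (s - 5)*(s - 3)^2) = s - 3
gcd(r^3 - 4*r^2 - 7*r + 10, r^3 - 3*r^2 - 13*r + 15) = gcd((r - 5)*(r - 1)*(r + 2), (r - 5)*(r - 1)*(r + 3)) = r^2 - 6*r + 5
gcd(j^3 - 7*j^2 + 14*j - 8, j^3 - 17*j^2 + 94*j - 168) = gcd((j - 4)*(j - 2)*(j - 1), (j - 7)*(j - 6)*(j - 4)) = j - 4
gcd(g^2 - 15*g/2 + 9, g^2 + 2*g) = 1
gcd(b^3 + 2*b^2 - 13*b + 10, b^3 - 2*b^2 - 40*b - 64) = 1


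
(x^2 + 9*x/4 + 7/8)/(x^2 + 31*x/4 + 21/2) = (x + 1/2)/(x + 6)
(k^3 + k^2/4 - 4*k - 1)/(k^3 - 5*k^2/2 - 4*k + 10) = (4*k + 1)/(2*(2*k - 5))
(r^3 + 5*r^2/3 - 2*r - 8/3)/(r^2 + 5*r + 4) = (3*r^2 + 2*r - 8)/(3*(r + 4))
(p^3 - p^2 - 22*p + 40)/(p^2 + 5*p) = p - 6 + 8/p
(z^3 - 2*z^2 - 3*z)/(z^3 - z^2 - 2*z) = (z - 3)/(z - 2)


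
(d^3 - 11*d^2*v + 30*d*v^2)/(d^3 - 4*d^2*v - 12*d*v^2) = (d - 5*v)/(d + 2*v)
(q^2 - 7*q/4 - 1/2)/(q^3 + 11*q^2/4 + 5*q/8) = 2*(q - 2)/(q*(2*q + 5))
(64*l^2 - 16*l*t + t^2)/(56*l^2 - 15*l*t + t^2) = (-8*l + t)/(-7*l + t)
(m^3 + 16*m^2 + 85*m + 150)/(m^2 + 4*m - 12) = (m^2 + 10*m + 25)/(m - 2)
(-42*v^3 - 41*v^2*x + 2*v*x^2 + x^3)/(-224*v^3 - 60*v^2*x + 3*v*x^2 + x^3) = (-6*v^2 - 5*v*x + x^2)/(-32*v^2 - 4*v*x + x^2)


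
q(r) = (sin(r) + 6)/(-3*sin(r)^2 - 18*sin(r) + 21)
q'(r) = (6*sin(r)*cos(r) + 18*cos(r))*(sin(r) + 6)/(-3*sin(r)^2 - 18*sin(r) + 21)^2 + cos(r)/(-3*sin(r)^2 - 18*sin(r) + 21)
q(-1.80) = 0.14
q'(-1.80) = -0.02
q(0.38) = 0.46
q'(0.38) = 0.69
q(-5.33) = 1.57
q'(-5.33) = 4.95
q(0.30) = 0.41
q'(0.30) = 0.56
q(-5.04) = 5.48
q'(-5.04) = 33.18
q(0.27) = 0.39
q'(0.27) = 0.52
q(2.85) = 0.40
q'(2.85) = -0.55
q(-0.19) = 0.24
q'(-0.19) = 0.20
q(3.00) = 0.33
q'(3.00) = -0.39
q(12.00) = 0.18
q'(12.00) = 0.11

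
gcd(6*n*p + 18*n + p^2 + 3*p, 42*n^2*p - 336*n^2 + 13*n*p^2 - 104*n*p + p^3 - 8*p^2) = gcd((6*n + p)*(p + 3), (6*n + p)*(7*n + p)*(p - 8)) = 6*n + p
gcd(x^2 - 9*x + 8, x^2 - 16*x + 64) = x - 8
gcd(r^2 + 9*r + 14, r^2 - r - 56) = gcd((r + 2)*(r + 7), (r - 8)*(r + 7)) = r + 7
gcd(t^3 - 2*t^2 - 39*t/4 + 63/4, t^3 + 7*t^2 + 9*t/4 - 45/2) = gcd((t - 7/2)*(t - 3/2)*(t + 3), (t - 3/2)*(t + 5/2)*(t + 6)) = t - 3/2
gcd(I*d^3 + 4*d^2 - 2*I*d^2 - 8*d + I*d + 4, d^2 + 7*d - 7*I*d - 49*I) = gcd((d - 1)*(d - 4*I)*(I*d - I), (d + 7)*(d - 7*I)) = 1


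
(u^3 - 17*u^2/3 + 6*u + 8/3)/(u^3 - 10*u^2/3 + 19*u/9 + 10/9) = 3*(u - 4)/(3*u - 5)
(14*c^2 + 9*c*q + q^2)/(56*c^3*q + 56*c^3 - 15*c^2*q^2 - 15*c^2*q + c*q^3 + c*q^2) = (14*c^2 + 9*c*q + q^2)/(c*(56*c^2*q + 56*c^2 - 15*c*q^2 - 15*c*q + q^3 + q^2))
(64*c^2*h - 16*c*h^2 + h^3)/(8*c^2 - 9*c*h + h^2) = h*(8*c - h)/(c - h)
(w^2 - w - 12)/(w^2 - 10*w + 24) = (w + 3)/(w - 6)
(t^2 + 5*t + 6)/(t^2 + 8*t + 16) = (t^2 + 5*t + 6)/(t^2 + 8*t + 16)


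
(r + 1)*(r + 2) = r^2 + 3*r + 2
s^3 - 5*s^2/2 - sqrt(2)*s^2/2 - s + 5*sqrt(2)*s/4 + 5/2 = (s - 5/2)*(s - sqrt(2))*(s + sqrt(2)/2)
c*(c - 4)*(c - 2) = c^3 - 6*c^2 + 8*c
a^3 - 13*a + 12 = (a - 3)*(a - 1)*(a + 4)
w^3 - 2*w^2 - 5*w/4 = w*(w - 5/2)*(w + 1/2)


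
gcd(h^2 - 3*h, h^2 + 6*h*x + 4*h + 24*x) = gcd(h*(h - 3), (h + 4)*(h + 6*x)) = 1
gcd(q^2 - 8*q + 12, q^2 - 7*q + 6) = q - 6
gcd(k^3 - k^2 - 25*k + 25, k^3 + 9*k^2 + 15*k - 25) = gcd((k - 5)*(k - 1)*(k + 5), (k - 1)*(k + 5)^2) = k^2 + 4*k - 5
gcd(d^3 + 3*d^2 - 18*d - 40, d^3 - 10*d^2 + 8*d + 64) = d^2 - 2*d - 8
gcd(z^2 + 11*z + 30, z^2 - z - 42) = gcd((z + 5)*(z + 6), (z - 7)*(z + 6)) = z + 6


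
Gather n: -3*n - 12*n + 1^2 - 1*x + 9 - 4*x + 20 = -15*n - 5*x + 30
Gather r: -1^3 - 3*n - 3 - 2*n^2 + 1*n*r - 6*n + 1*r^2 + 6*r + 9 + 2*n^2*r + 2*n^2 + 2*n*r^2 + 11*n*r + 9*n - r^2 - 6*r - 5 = 2*n*r^2 + r*(2*n^2 + 12*n)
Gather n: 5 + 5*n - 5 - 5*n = 0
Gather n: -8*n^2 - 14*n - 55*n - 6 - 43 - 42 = -8*n^2 - 69*n - 91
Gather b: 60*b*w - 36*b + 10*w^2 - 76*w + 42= b*(60*w - 36) + 10*w^2 - 76*w + 42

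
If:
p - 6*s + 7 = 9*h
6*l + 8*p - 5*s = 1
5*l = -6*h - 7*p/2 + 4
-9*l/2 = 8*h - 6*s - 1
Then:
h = 2579/4279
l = -1542/4279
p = 2672/4279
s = 1569/4279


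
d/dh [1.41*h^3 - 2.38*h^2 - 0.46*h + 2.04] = 4.23*h^2 - 4.76*h - 0.46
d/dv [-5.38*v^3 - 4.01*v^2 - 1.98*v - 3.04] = -16.14*v^2 - 8.02*v - 1.98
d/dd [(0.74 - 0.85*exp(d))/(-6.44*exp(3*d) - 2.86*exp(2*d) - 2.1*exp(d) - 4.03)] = (-10.948*exp(3*d) + 11.8658*exp(2*d) + 4.2328*exp(d) + 4.9795)*exp(d)/(41.4736*exp(6*d) + 36.8368*exp(5*d) + 35.2276*exp(4*d) + 63.9184*exp(3*d) + 27.4616*exp(2*d) + 16.926*exp(d) + 16.2409)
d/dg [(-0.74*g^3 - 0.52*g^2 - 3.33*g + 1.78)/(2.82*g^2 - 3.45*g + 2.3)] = (-2.0868*g^4 + 5.106*g^3 + 6.0786*g^2 - 12.4312*g - 1.518)/(7.9524*g^4 - 19.458*g^3 + 24.8745*g^2 - 15.87*g + 5.29)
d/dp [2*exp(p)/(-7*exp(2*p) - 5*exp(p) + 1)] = (14*exp(2*p) + 2)*exp(p)/(49*exp(4*p) + 70*exp(3*p) + 11*exp(2*p) - 10*exp(p) + 1)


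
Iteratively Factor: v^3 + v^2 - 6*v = (v - 2)*(v^2 + 3*v) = (v - 2)*(v + 3)*(v)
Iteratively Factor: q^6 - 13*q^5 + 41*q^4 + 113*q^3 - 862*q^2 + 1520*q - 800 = (q - 4)*(q^5 - 9*q^4 + 5*q^3 + 133*q^2 - 330*q + 200) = (q - 5)*(q - 4)*(q^4 - 4*q^3 - 15*q^2 + 58*q - 40) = (q - 5)^2*(q - 4)*(q^3 + q^2 - 10*q + 8) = (q - 5)^2*(q - 4)*(q + 4)*(q^2 - 3*q + 2) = (q - 5)^2*(q - 4)*(q - 1)*(q + 4)*(q - 2)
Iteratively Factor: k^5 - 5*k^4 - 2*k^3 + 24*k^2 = (k + 2)*(k^4 - 7*k^3 + 12*k^2) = k*(k + 2)*(k^3 - 7*k^2 + 12*k) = k*(k - 3)*(k + 2)*(k^2 - 4*k) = k*(k - 4)*(k - 3)*(k + 2)*(k)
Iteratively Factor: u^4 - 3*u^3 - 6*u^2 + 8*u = (u)*(u^3 - 3*u^2 - 6*u + 8) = u*(u + 2)*(u^2 - 5*u + 4) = u*(u - 4)*(u + 2)*(u - 1)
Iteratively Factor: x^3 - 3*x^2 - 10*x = (x + 2)*(x^2 - 5*x) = (x - 5)*(x + 2)*(x)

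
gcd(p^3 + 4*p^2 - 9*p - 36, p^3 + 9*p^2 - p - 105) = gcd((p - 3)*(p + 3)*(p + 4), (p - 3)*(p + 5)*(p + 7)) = p - 3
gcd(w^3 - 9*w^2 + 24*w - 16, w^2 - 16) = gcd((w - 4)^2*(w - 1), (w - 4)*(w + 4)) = w - 4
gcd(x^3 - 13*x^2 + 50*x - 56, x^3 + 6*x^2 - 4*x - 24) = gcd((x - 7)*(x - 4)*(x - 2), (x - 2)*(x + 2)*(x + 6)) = x - 2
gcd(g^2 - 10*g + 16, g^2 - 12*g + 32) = g - 8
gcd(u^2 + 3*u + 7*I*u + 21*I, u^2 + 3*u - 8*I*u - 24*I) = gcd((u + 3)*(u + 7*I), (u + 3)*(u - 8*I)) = u + 3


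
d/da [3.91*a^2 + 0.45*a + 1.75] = 7.82*a + 0.45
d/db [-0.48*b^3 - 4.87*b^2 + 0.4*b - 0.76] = -1.44*b^2 - 9.74*b + 0.4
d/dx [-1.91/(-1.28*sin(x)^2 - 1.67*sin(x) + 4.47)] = -(4.8896*sin(x) + 3.1897)*cos(x)/(1.28*sin(x)^2 + 1.67*sin(x) - 4.47)^2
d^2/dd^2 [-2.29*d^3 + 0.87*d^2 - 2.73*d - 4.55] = 1.74 - 13.74*d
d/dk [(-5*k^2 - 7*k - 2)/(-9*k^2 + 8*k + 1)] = (-103*k^2 - 46*k + 9)/(81*k^4 - 144*k^3 + 46*k^2 + 16*k + 1)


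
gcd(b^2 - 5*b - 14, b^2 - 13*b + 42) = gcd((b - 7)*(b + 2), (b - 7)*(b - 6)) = b - 7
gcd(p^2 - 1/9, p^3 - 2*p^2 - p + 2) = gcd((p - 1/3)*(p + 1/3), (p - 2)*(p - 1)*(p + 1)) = 1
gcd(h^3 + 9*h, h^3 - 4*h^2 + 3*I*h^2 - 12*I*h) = h^2 + 3*I*h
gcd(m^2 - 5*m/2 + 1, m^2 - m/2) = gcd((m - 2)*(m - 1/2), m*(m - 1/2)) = m - 1/2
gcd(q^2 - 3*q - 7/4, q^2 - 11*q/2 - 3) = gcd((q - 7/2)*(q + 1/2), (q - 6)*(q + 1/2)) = q + 1/2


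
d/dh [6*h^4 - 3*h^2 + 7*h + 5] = 24*h^3 - 6*h + 7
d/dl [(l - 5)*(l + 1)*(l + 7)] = 3*l^2 + 6*l - 33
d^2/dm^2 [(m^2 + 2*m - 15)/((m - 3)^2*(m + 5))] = 2/(m^3 - 9*m^2 + 27*m - 27)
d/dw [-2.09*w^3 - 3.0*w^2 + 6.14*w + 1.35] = -6.27*w^2 - 6.0*w + 6.14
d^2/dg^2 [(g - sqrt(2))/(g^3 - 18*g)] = 6*(g*(g^2 - 18)*(-g^2 - g*(g - sqrt(2)) + 6) + 3*(g - sqrt(2))*(g^2 - 6)^2)/(g^3*(g^2 - 18)^3)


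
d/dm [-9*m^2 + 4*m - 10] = 4 - 18*m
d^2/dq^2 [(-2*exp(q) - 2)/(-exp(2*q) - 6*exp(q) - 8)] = 2*(exp(4*q) - 2*exp(3*q) - 30*exp(2*q) - 44*exp(q) + 16)*exp(q)/(exp(6*q) + 18*exp(5*q) + 132*exp(4*q) + 504*exp(3*q) + 1056*exp(2*q) + 1152*exp(q) + 512)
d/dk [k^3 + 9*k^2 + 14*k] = 3*k^2 + 18*k + 14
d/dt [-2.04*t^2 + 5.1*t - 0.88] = 5.1 - 4.08*t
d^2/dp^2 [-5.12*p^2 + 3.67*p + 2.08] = -10.2400000000000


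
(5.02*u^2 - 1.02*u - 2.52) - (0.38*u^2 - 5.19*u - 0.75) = 4.64*u^2 + 4.17*u - 1.77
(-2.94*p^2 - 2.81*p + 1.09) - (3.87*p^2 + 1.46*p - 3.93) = -6.81*p^2 - 4.27*p + 5.02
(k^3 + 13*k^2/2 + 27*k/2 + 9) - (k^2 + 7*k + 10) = k^3 + 11*k^2/2 + 13*k/2 - 1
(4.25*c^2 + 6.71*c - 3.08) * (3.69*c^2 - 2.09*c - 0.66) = 15.6825*c^4 + 15.8774*c^3 - 28.1941*c^2 + 2.0086*c + 2.0328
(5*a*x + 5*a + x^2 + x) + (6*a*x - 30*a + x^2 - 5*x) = 11*a*x - 25*a + 2*x^2 - 4*x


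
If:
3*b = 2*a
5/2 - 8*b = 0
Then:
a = 15/32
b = 5/16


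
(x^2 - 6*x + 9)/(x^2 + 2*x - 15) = (x - 3)/(x + 5)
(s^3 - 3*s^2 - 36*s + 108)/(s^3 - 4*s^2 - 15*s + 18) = (s^2 + 3*s - 18)/(s^2 + 2*s - 3)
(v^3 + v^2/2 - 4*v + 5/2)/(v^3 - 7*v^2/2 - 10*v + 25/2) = (v - 1)/(v - 5)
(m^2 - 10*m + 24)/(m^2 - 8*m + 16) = (m - 6)/(m - 4)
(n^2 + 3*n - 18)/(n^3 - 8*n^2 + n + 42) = (n + 6)/(n^2 - 5*n - 14)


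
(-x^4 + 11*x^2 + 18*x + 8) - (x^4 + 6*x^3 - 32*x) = -2*x^4 - 6*x^3 + 11*x^2 + 50*x + 8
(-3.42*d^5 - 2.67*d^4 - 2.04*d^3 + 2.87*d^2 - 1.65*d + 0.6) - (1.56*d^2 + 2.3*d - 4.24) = -3.42*d^5 - 2.67*d^4 - 2.04*d^3 + 1.31*d^2 - 3.95*d + 4.84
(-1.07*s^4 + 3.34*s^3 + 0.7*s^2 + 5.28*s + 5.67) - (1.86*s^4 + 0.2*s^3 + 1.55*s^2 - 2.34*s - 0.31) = -2.93*s^4 + 3.14*s^3 - 0.85*s^2 + 7.62*s + 5.98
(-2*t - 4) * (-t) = 2*t^2 + 4*t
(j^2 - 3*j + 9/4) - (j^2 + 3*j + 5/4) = 1 - 6*j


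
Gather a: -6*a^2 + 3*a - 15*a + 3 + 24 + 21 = -6*a^2 - 12*a + 48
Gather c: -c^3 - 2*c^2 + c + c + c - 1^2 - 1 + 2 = -c^3 - 2*c^2 + 3*c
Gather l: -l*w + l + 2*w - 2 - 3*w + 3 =l*(1 - w) - w + 1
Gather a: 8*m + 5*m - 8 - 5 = 13*m - 13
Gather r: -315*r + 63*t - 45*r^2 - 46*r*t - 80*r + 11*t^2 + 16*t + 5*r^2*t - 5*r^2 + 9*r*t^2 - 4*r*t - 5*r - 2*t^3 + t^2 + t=r^2*(5*t - 50) + r*(9*t^2 - 50*t - 400) - 2*t^3 + 12*t^2 + 80*t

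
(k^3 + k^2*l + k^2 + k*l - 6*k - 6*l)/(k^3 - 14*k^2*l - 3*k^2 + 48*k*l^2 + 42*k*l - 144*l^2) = (k^3 + k^2*l + k^2 + k*l - 6*k - 6*l)/(k^3 - 14*k^2*l - 3*k^2 + 48*k*l^2 + 42*k*l - 144*l^2)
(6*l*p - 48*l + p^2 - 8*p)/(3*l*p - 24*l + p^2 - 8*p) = (6*l + p)/(3*l + p)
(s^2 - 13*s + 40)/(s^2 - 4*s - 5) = (s - 8)/(s + 1)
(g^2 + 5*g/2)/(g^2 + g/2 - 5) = g/(g - 2)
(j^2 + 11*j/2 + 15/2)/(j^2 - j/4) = 2*(2*j^2 + 11*j + 15)/(j*(4*j - 1))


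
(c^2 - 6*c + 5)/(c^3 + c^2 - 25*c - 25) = (c - 1)/(c^2 + 6*c + 5)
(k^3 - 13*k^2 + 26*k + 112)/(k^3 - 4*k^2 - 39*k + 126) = (k^2 - 6*k - 16)/(k^2 + 3*k - 18)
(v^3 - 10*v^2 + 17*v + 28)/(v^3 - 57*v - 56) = (v^2 - 11*v + 28)/(v^2 - v - 56)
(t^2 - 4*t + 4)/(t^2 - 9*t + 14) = (t - 2)/(t - 7)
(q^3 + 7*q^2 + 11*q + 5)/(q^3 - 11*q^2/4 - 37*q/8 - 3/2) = 8*(q^3 + 7*q^2 + 11*q + 5)/(8*q^3 - 22*q^2 - 37*q - 12)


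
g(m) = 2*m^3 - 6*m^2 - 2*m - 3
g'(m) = 6*m^2 - 12*m - 2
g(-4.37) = -275.75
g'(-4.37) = 165.02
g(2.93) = -10.06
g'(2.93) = 14.35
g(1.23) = -10.82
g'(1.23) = -7.68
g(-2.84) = -91.53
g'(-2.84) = 80.47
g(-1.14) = -11.48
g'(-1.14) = 19.48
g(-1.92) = -35.43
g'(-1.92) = 43.16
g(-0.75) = -5.72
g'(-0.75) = 10.38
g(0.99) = -8.92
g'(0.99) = -8.00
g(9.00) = 951.00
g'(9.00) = 376.00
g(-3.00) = -105.00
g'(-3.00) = 88.00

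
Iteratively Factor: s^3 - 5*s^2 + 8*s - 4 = (s - 2)*(s^2 - 3*s + 2) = (s - 2)^2*(s - 1)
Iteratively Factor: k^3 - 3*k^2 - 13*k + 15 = (k + 3)*(k^2 - 6*k + 5) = (k - 5)*(k + 3)*(k - 1)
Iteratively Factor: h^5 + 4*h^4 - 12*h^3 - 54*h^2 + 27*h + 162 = (h - 3)*(h^4 + 7*h^3 + 9*h^2 - 27*h - 54) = (h - 3)*(h + 3)*(h^3 + 4*h^2 - 3*h - 18) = (h - 3)*(h + 3)^2*(h^2 + h - 6) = (h - 3)*(h - 2)*(h + 3)^2*(h + 3)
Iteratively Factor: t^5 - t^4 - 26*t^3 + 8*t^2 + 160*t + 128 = (t + 2)*(t^4 - 3*t^3 - 20*t^2 + 48*t + 64) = (t - 4)*(t + 2)*(t^3 + t^2 - 16*t - 16) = (t - 4)*(t + 1)*(t + 2)*(t^2 - 16) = (t - 4)^2*(t + 1)*(t + 2)*(t + 4)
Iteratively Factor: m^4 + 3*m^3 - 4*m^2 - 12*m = (m - 2)*(m^3 + 5*m^2 + 6*m) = (m - 2)*(m + 3)*(m^2 + 2*m) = m*(m - 2)*(m + 3)*(m + 2)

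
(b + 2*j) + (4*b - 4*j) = 5*b - 2*j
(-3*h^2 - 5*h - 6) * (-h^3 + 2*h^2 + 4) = 3*h^5 - h^4 - 4*h^3 - 24*h^2 - 20*h - 24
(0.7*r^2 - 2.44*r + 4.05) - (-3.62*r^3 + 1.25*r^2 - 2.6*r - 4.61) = 3.62*r^3 - 0.55*r^2 + 0.16*r + 8.66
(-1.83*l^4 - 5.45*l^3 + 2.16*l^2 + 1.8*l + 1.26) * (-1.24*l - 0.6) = 2.2692*l^5 + 7.856*l^4 + 0.5916*l^3 - 3.528*l^2 - 2.6424*l - 0.756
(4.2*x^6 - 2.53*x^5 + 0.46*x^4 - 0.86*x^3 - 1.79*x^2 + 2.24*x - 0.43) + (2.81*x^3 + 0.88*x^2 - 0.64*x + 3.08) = 4.2*x^6 - 2.53*x^5 + 0.46*x^4 + 1.95*x^3 - 0.91*x^2 + 1.6*x + 2.65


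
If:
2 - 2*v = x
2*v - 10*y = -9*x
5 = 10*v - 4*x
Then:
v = 13/18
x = 5/9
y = 29/45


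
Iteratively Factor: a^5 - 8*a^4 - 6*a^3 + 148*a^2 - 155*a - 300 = (a + 1)*(a^4 - 9*a^3 + 3*a^2 + 145*a - 300) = (a + 1)*(a + 4)*(a^3 - 13*a^2 + 55*a - 75) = (a - 5)*(a + 1)*(a + 4)*(a^2 - 8*a + 15) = (a - 5)*(a - 3)*(a + 1)*(a + 4)*(a - 5)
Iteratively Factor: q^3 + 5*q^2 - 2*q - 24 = (q - 2)*(q^2 + 7*q + 12) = (q - 2)*(q + 3)*(q + 4)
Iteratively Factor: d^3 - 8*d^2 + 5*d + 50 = (d - 5)*(d^2 - 3*d - 10) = (d - 5)*(d + 2)*(d - 5)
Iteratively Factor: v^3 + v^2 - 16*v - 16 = (v + 1)*(v^2 - 16) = (v + 1)*(v + 4)*(v - 4)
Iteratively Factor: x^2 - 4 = (x + 2)*(x - 2)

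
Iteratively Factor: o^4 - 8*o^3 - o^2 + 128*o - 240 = (o + 4)*(o^3 - 12*o^2 + 47*o - 60) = (o - 3)*(o + 4)*(o^2 - 9*o + 20) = (o - 5)*(o - 3)*(o + 4)*(o - 4)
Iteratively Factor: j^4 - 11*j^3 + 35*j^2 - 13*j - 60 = (j - 3)*(j^3 - 8*j^2 + 11*j + 20) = (j - 4)*(j - 3)*(j^2 - 4*j - 5) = (j - 5)*(j - 4)*(j - 3)*(j + 1)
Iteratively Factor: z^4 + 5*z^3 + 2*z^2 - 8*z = (z - 1)*(z^3 + 6*z^2 + 8*z) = (z - 1)*(z + 4)*(z^2 + 2*z) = z*(z - 1)*(z + 4)*(z + 2)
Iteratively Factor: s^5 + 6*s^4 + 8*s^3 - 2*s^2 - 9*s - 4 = (s - 1)*(s^4 + 7*s^3 + 15*s^2 + 13*s + 4) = (s - 1)*(s + 1)*(s^3 + 6*s^2 + 9*s + 4) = (s - 1)*(s + 1)^2*(s^2 + 5*s + 4) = (s - 1)*(s + 1)^3*(s + 4)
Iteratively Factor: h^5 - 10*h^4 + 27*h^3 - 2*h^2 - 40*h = (h - 4)*(h^4 - 6*h^3 + 3*h^2 + 10*h) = h*(h - 4)*(h^3 - 6*h^2 + 3*h + 10) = h*(h - 4)*(h + 1)*(h^2 - 7*h + 10) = h*(h - 5)*(h - 4)*(h + 1)*(h - 2)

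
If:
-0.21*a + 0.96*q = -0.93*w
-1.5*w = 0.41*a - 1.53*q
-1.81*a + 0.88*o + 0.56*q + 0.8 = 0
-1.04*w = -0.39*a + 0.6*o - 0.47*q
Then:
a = 0.89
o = 0.79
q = 0.22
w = -0.02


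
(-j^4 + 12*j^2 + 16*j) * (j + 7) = -j^5 - 7*j^4 + 12*j^3 + 100*j^2 + 112*j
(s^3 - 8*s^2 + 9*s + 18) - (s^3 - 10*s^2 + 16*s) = 2*s^2 - 7*s + 18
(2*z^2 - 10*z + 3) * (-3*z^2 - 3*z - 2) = -6*z^4 + 24*z^3 + 17*z^2 + 11*z - 6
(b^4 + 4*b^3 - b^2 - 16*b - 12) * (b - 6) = b^5 - 2*b^4 - 25*b^3 - 10*b^2 + 84*b + 72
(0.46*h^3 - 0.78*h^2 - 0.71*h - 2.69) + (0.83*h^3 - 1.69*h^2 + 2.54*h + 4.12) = 1.29*h^3 - 2.47*h^2 + 1.83*h + 1.43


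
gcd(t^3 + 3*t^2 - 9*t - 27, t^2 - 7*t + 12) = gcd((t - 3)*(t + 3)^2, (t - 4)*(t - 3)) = t - 3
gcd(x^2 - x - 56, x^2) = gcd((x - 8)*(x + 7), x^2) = 1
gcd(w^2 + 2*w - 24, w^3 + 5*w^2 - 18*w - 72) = w^2 + 2*w - 24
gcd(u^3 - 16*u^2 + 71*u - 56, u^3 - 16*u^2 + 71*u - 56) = u^3 - 16*u^2 + 71*u - 56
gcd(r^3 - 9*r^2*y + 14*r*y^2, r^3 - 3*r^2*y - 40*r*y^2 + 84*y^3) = r^2 - 9*r*y + 14*y^2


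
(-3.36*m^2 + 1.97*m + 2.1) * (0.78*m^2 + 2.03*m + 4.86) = -2.6208*m^4 - 5.2842*m^3 - 10.6925*m^2 + 13.8372*m + 10.206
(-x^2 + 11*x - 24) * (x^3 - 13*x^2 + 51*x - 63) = -x^5 + 24*x^4 - 218*x^3 + 936*x^2 - 1917*x + 1512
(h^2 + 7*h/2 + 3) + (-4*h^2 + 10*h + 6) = -3*h^2 + 27*h/2 + 9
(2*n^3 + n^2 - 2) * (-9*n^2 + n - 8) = -18*n^5 - 7*n^4 - 15*n^3 + 10*n^2 - 2*n + 16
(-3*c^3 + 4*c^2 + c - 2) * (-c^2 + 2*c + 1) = 3*c^5 - 10*c^4 + 4*c^3 + 8*c^2 - 3*c - 2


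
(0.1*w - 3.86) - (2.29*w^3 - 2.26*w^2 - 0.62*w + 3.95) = -2.29*w^3 + 2.26*w^2 + 0.72*w - 7.81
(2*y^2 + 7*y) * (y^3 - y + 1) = 2*y^5 + 7*y^4 - 2*y^3 - 5*y^2 + 7*y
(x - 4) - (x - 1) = -3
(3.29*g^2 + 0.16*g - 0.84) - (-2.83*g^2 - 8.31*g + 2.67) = 6.12*g^2 + 8.47*g - 3.51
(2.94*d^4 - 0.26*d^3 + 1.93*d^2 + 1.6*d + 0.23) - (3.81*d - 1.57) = 2.94*d^4 - 0.26*d^3 + 1.93*d^2 - 2.21*d + 1.8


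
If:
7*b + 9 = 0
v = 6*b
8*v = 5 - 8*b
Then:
No Solution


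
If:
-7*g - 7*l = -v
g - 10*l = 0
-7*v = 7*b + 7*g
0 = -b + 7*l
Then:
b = 0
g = 0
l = 0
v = 0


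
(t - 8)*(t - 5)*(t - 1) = t^3 - 14*t^2 + 53*t - 40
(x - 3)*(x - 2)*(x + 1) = x^3 - 4*x^2 + x + 6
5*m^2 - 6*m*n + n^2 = (-5*m + n)*(-m + n)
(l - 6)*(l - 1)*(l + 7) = l^3 - 43*l + 42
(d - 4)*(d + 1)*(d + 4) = d^3 + d^2 - 16*d - 16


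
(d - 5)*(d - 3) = d^2 - 8*d + 15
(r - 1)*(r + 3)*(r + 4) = r^3 + 6*r^2 + 5*r - 12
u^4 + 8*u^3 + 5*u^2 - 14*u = u*(u - 1)*(u + 2)*(u + 7)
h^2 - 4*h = h*(h - 4)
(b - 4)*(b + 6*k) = b^2 + 6*b*k - 4*b - 24*k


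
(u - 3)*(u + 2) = u^2 - u - 6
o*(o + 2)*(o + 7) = o^3 + 9*o^2 + 14*o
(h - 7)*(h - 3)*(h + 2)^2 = h^4 - 6*h^3 - 15*h^2 + 44*h + 84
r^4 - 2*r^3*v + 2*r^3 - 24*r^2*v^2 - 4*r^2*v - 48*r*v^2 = r*(r + 2)*(r - 6*v)*(r + 4*v)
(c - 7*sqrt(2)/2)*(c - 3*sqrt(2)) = c^2 - 13*sqrt(2)*c/2 + 21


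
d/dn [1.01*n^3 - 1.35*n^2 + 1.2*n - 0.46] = 3.03*n^2 - 2.7*n + 1.2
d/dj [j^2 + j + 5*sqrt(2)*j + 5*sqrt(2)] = 2*j + 1 + 5*sqrt(2)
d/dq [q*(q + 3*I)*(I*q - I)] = 3*I*q^2 - 2*q*(3 + I) + 3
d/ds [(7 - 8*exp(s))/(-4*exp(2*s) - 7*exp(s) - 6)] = (-32*exp(2*s) + 56*exp(s) + 97)*exp(s)/(16*exp(4*s) + 56*exp(3*s) + 97*exp(2*s) + 84*exp(s) + 36)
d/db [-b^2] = -2*b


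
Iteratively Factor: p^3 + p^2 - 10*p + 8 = (p - 2)*(p^2 + 3*p - 4) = (p - 2)*(p + 4)*(p - 1)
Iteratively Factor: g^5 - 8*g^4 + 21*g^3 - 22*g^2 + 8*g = (g - 1)*(g^4 - 7*g^3 + 14*g^2 - 8*g) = (g - 2)*(g - 1)*(g^3 - 5*g^2 + 4*g) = (g - 2)*(g - 1)^2*(g^2 - 4*g) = (g - 4)*(g - 2)*(g - 1)^2*(g)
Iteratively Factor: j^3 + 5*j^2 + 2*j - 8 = (j + 2)*(j^2 + 3*j - 4) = (j + 2)*(j + 4)*(j - 1)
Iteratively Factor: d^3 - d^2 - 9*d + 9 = (d - 3)*(d^2 + 2*d - 3) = (d - 3)*(d - 1)*(d + 3)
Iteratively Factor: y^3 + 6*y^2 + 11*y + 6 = (y + 3)*(y^2 + 3*y + 2) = (y + 1)*(y + 3)*(y + 2)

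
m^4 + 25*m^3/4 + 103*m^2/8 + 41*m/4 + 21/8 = (m + 1/2)*(m + 1)*(m + 7/4)*(m + 3)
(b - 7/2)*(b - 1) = b^2 - 9*b/2 + 7/2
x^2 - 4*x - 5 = (x - 5)*(x + 1)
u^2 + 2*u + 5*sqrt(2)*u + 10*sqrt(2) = (u + 2)*(u + 5*sqrt(2))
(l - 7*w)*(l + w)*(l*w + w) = l^3*w - 6*l^2*w^2 + l^2*w - 7*l*w^3 - 6*l*w^2 - 7*w^3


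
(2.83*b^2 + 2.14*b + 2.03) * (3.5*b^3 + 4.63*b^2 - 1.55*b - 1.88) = 9.905*b^5 + 20.5929*b^4 + 12.6267*b^3 + 0.761499999999999*b^2 - 7.1697*b - 3.8164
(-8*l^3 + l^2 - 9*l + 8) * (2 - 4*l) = 32*l^4 - 20*l^3 + 38*l^2 - 50*l + 16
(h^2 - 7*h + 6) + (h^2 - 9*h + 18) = 2*h^2 - 16*h + 24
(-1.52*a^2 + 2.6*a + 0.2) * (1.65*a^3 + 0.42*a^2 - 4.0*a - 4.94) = -2.508*a^5 + 3.6516*a^4 + 7.502*a^3 - 2.8072*a^2 - 13.644*a - 0.988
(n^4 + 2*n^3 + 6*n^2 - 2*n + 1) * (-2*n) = -2*n^5 - 4*n^4 - 12*n^3 + 4*n^2 - 2*n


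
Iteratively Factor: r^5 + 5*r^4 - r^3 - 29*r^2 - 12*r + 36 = (r - 1)*(r^4 + 6*r^3 + 5*r^2 - 24*r - 36) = (r - 1)*(r + 3)*(r^3 + 3*r^2 - 4*r - 12) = (r - 1)*(r + 2)*(r + 3)*(r^2 + r - 6) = (r - 1)*(r + 2)*(r + 3)^2*(r - 2)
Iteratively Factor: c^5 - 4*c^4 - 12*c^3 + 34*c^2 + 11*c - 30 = (c + 3)*(c^4 - 7*c^3 + 9*c^2 + 7*c - 10) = (c - 5)*(c + 3)*(c^3 - 2*c^2 - c + 2) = (c - 5)*(c - 2)*(c + 3)*(c^2 - 1) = (c - 5)*(c - 2)*(c - 1)*(c + 3)*(c + 1)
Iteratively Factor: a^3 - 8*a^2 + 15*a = (a - 3)*(a^2 - 5*a) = (a - 5)*(a - 3)*(a)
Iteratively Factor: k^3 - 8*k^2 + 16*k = (k - 4)*(k^2 - 4*k) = (k - 4)^2*(k)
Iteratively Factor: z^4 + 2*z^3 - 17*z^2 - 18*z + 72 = (z + 3)*(z^3 - z^2 - 14*z + 24) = (z + 3)*(z + 4)*(z^2 - 5*z + 6) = (z - 2)*(z + 3)*(z + 4)*(z - 3)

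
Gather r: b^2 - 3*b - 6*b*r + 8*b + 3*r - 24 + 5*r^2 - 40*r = b^2 + 5*b + 5*r^2 + r*(-6*b - 37) - 24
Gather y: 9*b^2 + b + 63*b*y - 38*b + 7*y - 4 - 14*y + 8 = 9*b^2 - 37*b + y*(63*b - 7) + 4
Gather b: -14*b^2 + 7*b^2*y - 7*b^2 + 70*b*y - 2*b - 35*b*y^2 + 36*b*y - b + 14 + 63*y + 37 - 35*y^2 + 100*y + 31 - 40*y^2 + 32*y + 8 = b^2*(7*y - 21) + b*(-35*y^2 + 106*y - 3) - 75*y^2 + 195*y + 90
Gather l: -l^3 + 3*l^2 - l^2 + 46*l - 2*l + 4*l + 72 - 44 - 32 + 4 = -l^3 + 2*l^2 + 48*l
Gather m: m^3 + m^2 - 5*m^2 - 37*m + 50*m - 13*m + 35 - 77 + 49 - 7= m^3 - 4*m^2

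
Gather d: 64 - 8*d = 64 - 8*d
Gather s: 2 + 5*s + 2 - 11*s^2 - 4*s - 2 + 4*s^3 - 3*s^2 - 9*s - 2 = 4*s^3 - 14*s^2 - 8*s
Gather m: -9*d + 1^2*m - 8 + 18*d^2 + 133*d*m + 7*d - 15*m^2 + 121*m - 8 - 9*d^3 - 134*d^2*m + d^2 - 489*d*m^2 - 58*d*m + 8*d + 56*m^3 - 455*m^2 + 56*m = -9*d^3 + 19*d^2 + 6*d + 56*m^3 + m^2*(-489*d - 470) + m*(-134*d^2 + 75*d + 178) - 16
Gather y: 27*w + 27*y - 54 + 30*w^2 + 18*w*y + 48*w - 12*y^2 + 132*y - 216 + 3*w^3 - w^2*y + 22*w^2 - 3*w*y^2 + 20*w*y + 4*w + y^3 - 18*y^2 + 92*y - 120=3*w^3 + 52*w^2 + 79*w + y^3 + y^2*(-3*w - 30) + y*(-w^2 + 38*w + 251) - 390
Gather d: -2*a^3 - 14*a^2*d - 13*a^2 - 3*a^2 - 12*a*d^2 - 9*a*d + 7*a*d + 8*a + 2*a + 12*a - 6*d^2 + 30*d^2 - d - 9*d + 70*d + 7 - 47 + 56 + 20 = -2*a^3 - 16*a^2 + 22*a + d^2*(24 - 12*a) + d*(-14*a^2 - 2*a + 60) + 36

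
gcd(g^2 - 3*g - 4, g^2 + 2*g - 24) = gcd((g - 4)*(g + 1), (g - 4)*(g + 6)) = g - 4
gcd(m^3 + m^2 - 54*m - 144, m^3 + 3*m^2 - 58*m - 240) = m^2 - 2*m - 48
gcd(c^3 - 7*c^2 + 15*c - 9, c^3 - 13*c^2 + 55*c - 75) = c - 3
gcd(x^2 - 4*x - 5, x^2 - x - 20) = x - 5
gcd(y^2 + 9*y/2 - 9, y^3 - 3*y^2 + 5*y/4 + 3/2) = y - 3/2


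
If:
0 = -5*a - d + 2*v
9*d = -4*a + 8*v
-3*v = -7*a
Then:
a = 0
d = 0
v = 0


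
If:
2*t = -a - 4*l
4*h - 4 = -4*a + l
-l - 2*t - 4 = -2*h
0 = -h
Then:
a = 16/13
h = 0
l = 12/13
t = -32/13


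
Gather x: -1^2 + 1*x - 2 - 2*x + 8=5 - x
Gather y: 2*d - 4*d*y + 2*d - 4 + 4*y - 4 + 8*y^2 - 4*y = -4*d*y + 4*d + 8*y^2 - 8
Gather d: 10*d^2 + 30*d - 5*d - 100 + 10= 10*d^2 + 25*d - 90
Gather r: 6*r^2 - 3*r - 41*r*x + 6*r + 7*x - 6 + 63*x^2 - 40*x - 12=6*r^2 + r*(3 - 41*x) + 63*x^2 - 33*x - 18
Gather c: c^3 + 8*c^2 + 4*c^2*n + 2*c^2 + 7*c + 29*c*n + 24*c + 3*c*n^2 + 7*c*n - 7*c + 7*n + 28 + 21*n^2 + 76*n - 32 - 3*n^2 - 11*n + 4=c^3 + c^2*(4*n + 10) + c*(3*n^2 + 36*n + 24) + 18*n^2 + 72*n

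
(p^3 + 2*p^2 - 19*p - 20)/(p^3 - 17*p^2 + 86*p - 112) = (p^3 + 2*p^2 - 19*p - 20)/(p^3 - 17*p^2 + 86*p - 112)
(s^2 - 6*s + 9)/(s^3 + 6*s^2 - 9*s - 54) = (s - 3)/(s^2 + 9*s + 18)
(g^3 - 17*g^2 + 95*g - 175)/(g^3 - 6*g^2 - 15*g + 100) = (g - 7)/(g + 4)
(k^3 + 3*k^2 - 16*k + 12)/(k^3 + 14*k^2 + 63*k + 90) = (k^2 - 3*k + 2)/(k^2 + 8*k + 15)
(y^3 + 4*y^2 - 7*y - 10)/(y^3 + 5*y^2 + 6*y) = (y^3 + 4*y^2 - 7*y - 10)/(y*(y^2 + 5*y + 6))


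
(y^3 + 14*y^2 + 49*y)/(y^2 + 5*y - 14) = y*(y + 7)/(y - 2)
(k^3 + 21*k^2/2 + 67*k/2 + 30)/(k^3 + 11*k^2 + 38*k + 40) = (k + 3/2)/(k + 2)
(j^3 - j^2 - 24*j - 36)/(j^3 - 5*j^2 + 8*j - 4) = (j^3 - j^2 - 24*j - 36)/(j^3 - 5*j^2 + 8*j - 4)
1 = 1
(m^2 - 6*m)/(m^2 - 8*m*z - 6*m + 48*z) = m/(m - 8*z)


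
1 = 1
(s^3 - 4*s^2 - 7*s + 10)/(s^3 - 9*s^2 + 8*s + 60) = (s - 1)/(s - 6)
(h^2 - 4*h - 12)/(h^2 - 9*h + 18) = (h + 2)/(h - 3)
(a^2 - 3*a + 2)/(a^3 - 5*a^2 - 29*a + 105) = (a^2 - 3*a + 2)/(a^3 - 5*a^2 - 29*a + 105)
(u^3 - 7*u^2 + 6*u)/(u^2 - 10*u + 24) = u*(u - 1)/(u - 4)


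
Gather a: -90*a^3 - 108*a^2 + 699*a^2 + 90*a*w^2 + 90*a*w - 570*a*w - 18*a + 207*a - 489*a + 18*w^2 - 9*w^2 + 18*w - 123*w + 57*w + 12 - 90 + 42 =-90*a^3 + 591*a^2 + a*(90*w^2 - 480*w - 300) + 9*w^2 - 48*w - 36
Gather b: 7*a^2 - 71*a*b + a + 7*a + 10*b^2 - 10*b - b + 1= 7*a^2 + 8*a + 10*b^2 + b*(-71*a - 11) + 1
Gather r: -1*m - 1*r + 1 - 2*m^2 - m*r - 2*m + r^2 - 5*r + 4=-2*m^2 - 3*m + r^2 + r*(-m - 6) + 5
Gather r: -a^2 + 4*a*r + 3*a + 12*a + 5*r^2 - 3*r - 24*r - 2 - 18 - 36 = -a^2 + 15*a + 5*r^2 + r*(4*a - 27) - 56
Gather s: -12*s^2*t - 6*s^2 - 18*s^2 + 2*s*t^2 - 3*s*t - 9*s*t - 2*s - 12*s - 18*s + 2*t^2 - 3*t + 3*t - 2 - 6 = s^2*(-12*t - 24) + s*(2*t^2 - 12*t - 32) + 2*t^2 - 8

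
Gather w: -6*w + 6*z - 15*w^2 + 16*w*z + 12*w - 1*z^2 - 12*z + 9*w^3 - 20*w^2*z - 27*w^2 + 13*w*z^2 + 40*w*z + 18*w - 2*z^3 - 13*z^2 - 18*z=9*w^3 + w^2*(-20*z - 42) + w*(13*z^2 + 56*z + 24) - 2*z^3 - 14*z^2 - 24*z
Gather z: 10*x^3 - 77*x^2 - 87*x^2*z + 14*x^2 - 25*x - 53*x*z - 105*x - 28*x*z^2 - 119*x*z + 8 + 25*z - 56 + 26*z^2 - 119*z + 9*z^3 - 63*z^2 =10*x^3 - 63*x^2 - 130*x + 9*z^3 + z^2*(-28*x - 37) + z*(-87*x^2 - 172*x - 94) - 48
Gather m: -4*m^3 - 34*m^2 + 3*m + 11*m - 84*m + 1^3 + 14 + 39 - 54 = -4*m^3 - 34*m^2 - 70*m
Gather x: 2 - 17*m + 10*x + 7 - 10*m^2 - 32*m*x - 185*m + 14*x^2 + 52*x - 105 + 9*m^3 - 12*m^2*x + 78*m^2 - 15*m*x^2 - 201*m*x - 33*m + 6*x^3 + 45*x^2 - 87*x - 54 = 9*m^3 + 68*m^2 - 235*m + 6*x^3 + x^2*(59 - 15*m) + x*(-12*m^2 - 233*m - 25) - 150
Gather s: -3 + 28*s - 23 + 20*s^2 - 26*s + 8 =20*s^2 + 2*s - 18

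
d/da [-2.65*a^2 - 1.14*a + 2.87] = -5.3*a - 1.14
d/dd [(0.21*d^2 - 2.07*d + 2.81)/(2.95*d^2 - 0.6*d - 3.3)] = (5.9805*d^2 - 17.965*d + 8.517)/(8.7025*d^4 - 3.54*d^3 - 19.11*d^2 + 3.96*d + 10.89)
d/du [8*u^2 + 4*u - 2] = 16*u + 4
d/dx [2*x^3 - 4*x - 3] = 6*x^2 - 4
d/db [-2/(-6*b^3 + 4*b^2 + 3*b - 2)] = 2*(-18*b^2 + 8*b + 3)/(6*b^3 - 4*b^2 - 3*b + 2)^2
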